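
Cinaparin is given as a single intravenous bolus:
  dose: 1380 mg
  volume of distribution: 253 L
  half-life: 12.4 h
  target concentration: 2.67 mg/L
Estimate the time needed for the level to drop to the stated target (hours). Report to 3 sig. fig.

C₀ = Dose / Vd = 1380 / 253 = 5.455 mg/L
k = ln2 / t½ = 0.693147 / 12.4 = 0.05590 h⁻¹
t = ln(C₀ / C) / k = ln(5.455 / 2.67) / 0.05590
  = ln(2.043) / 0.05590 = 0.7144 / 0.05590 = 12.78 h

12.8 h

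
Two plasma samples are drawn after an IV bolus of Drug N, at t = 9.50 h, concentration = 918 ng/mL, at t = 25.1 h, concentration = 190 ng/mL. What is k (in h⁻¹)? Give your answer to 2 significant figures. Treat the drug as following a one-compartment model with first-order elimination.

k = ln(C₁/C₂) / (t₂ − t₁) = ln(918/190) / (25.1 − 9.50)
  = 1.575 / 15.60 = 0.1010 h⁻¹

0.10 h⁻¹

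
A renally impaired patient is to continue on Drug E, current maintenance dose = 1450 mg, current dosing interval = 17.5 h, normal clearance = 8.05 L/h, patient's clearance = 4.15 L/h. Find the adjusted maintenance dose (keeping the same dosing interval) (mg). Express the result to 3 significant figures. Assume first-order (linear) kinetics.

748 mg

To keep the same average steady-state level, dosing rate must scale with clearance.
CL ratio = 4.15 / 8.05 = 0.5155
New dose (same interval) = 1450 × 0.5155 = 747.5 mg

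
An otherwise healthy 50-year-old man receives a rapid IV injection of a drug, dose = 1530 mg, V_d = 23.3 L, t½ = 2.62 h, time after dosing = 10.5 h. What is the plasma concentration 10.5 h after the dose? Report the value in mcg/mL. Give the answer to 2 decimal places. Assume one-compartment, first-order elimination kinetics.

4.08 mcg/mL

C₀ = Dose / Vd = 1530 / 23.3 = 65.67 mg/L
k = ln2 / t½ = 0.693147 / 2.62 = 0.2646 h⁻¹
C = C₀ · e^(−k·t) = 65.67 × e^(−0.2646 × 10.5)
  = 65.67 × 0.06214 = 4.081 mg/L
(4.081 mg/L = 4.081 mcg/mL)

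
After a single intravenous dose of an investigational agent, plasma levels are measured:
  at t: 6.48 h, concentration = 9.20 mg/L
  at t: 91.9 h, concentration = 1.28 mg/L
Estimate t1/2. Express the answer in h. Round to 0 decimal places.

30 h

k = ln(C₁/C₂) / (t₂ − t₁) = ln(9.20/1.28) / (91.9 − 6.48)
  = 1.972 / 85.42 = 0.02309 h⁻¹
t½ = ln2 / k = 0.693147 / 0.02309 = 30.02 h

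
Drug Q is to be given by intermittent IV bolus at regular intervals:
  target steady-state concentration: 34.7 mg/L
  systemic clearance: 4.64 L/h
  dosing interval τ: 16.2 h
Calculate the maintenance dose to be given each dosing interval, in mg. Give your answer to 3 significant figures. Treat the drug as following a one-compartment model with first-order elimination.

2610 mg

At steady state, Dose/τ = Css × CL.
Dose = Css × CL × τ = 34.7 × 4.640 × 16.2 = 2608 mg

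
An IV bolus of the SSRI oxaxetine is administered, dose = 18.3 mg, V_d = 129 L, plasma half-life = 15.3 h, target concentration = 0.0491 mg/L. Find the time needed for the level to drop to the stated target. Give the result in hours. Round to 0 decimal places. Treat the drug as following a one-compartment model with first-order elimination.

C₀ = Dose / Vd = 18.30 / 129 = 0.1419 mg/L
k = ln2 / t½ = 0.693147 / 15.3 = 0.04530 h⁻¹
t = ln(C₀ / C) / k = ln(0.1419 / 0.0491) / 0.04530
  = ln(2.890) / 0.04530 = 1.061 / 0.04530 = 23.42 h

23 h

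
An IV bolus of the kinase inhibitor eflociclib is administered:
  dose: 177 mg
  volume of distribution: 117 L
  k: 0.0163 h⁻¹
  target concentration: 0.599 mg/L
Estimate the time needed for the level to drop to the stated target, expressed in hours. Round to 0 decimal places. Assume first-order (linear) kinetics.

57 h

C₀ = Dose / Vd = 177.0 / 117 = 1.513 mg/L
t = ln(C₀ / C) / k = ln(1.513 / 0.599) / 0.01630
  = ln(2.526) / 0.01630 = 0.9266 / 0.01630 = 56.85 h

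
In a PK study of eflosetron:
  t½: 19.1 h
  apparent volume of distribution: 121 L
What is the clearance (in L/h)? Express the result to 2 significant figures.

4.4 L/h

k = ln2 / t½ = 0.693147 / 19.1 = 0.03629 h⁻¹
CL = k × Vd = 0.03629 × 121 = 4.391 L/h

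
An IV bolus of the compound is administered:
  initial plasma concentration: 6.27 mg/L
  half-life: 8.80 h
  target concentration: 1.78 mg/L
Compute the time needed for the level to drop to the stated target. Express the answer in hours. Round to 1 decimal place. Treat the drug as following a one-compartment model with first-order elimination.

16.0 h

k = ln2 / t½ = 0.693147 / 8.80 = 0.07877 h⁻¹
t = ln(C₀ / C) / k = ln(6.270 / 1.78) / 0.07877
  = ln(3.522) / 0.07877 = 1.259 / 0.07877 = 15.98 h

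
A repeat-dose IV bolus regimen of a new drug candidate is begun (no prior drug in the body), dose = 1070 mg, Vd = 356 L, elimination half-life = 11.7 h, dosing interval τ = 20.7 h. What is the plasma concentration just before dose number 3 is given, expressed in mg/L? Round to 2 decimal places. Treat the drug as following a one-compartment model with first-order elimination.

C₀ per dose = Dose / Vd = 1070 / 356 = 3.006 mg/L
k = ln2 / t½ = 0.693147 / 11.7 = 0.05924 h⁻¹
Fraction remaining after one interval: r = e^(−kτ) = e^(−0.05924 × 20.7) = 0.2934
Before dose 3, 2 doses have been given (aged 1τ, 2τ).
C_trough = C₀ × (r + r²) = 3.006 × (0.2934 + 0.08608) = 1.141 mg/L

1.14 mg/L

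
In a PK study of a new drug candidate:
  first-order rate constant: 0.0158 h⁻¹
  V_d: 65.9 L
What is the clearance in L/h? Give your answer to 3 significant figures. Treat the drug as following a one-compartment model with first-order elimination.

1.04 L/h

CL = k × Vd = 0.0158 × 65.9 = 1.041 L/h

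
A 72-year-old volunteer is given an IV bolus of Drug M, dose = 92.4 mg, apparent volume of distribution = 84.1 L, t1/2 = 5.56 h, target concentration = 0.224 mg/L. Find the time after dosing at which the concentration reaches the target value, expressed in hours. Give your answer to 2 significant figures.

C₀ = Dose / Vd = 92.40 / 84.1 = 1.099 mg/L
k = ln2 / t½ = 0.693147 / 5.56 = 0.1247 h⁻¹
t = ln(C₀ / C) / k = ln(1.099 / 0.224) / 0.1247
  = ln(4.906) / 0.1247 = 1.590 / 0.1247 = 12.75 h

13 h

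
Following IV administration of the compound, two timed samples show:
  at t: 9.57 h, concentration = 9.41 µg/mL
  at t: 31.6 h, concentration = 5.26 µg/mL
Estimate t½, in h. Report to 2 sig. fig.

k = ln(C₁/C₂) / (t₂ − t₁) = ln(9.41/5.26) / (31.6 − 9.57)
  = 0.5816 / 22.03 = 0.02640 h⁻¹
t½ = ln2 / k = 0.693147 / 0.02640 = 26.26 h

26 h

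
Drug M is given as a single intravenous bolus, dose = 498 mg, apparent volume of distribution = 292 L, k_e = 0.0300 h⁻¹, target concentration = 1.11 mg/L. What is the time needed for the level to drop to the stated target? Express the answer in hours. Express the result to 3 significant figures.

C₀ = Dose / Vd = 498.0 / 292 = 1.705 mg/L
t = ln(C₀ / C) / k = ln(1.705 / 1.11) / 0.03000
  = ln(1.536) / 0.03000 = 0.4292 / 0.03000 = 14.31 h

14.3 h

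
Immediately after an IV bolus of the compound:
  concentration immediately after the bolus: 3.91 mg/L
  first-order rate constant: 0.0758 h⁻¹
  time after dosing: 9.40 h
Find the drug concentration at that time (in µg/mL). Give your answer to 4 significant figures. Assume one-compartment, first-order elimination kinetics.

C = C₀ · e^(−k·t) = 3.910 × e^(−0.07580 × 9.40)
  = 3.910 × 0.4904 = 1.917 mg/L
(1.917 mg/L = 1.917 µg/mL)

1.917 µg/mL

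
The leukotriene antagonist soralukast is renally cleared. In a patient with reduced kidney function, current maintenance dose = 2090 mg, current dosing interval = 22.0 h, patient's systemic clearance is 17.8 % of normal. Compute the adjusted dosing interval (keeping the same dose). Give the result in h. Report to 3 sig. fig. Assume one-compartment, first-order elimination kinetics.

124 h

To keep the same average steady-state level, dosing rate must scale with clearance.
CL ratio = 17.8 / 100 = 0.1780
New interval (same dose) = 22.0 / 0.1780 = 123.6 h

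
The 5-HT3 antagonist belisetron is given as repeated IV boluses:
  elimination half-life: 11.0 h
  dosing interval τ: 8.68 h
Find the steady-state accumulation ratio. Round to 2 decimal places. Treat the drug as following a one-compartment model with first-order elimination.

k = ln2 / t½ = 0.693147 / 11.0 = 0.06301 h⁻¹
e^(−kτ) = e^(−0.06301 × 8.68) = 0.5787
Accumulation ratio R = 1 / (1 − e^(−kτ)) = 1 / (1 − 0.5787) = 2.374

2.37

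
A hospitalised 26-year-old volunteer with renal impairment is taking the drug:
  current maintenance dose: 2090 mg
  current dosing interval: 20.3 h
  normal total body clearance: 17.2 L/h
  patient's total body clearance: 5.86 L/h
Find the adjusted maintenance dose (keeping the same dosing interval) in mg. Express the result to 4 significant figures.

712.1 mg

To keep the same average steady-state level, dosing rate must scale with clearance.
CL ratio = 5.86 / 17.2 = 0.3407
New dose (same interval) = 2090 × 0.3407 = 712.1 mg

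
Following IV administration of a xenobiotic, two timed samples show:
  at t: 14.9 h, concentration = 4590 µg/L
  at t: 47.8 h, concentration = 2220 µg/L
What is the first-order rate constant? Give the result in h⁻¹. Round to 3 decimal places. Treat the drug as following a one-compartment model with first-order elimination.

0.022 h⁻¹

k = ln(C₁/C₂) / (t₂ − t₁) = ln(4590/2220) / (47.8 − 14.9)
  = 0.7264 / 32.90 = 0.02208 h⁻¹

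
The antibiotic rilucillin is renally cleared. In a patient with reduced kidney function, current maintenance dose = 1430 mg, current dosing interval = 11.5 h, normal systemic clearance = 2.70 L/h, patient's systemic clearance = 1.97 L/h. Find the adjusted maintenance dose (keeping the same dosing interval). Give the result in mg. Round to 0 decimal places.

To keep the same average steady-state level, dosing rate must scale with clearance.
CL ratio = 1.97 / 2.70 = 0.7296
New dose (same interval) = 1430 × 0.7296 = 1043 mg

1043 mg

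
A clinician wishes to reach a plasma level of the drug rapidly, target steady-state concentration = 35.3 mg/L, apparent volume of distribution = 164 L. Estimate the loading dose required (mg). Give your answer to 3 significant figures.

LD = Css × Vd = 35.3 × 164 = 5789 mg

5790 mg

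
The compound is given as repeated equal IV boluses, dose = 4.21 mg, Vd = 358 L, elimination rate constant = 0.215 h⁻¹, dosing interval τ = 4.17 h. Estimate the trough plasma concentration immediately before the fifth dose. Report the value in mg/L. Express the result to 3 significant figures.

0.00788 mg/L

C₀ per dose = Dose / Vd = 4.21 / 358 = 0.01176 mg/L
Fraction remaining after one interval: r = e^(−kτ) = e^(−0.2150 × 4.17) = 0.4080
Before dose 5, 4 doses have been given (aged 1τ, 2τ, 3τ, 4τ).
C_trough = C₀ × (r + r² + … + r^4) = C₀ × r(1−r^4)/(1−r)
        = 0.01176 × 0.4080 × (1 − 0.02771) / (1 − 0.4080) = 0.007880 mg/L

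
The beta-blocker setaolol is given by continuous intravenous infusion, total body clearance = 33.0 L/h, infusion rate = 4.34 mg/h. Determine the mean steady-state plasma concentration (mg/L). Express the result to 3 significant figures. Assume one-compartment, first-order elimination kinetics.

0.132 mg/L

At steady state Css = R₀ / CL = 4.34 / 33.00 = 0.1315 mg/L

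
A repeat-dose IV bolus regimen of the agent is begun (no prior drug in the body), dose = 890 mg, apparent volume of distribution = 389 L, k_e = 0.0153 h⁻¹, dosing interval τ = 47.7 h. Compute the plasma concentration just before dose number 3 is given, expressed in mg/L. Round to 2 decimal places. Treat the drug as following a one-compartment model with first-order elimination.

C₀ per dose = Dose / Vd = 890 / 389 = 2.288 mg/L
Fraction remaining after one interval: r = e^(−kτ) = e^(−0.01530 × 47.7) = 0.4820
Before dose 3, 2 doses have been given (aged 1τ, 2τ).
C_trough = C₀ × (r + r²) = 2.288 × (0.4820 + 0.2323) = 1.634 mg/L

1.63 mg/L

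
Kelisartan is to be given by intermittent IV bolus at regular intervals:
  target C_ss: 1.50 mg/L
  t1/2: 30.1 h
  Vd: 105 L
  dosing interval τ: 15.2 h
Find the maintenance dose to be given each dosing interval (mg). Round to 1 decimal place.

k = ln2 / t½ = 0.693147 / 30.1 = 0.02303 h⁻¹
CL = k × Vd = 0.02303 × 105 = 2.418 L/h
At steady state, Dose/τ = Css × CL.
Dose = Css × CL × τ = 1.50 × 2.418 × 15.2 = 55.13 mg

55.1 mg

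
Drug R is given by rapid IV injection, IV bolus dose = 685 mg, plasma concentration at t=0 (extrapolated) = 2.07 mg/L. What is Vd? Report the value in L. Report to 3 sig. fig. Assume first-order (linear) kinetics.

331 L

Vd = Dose / C₀ = 685.0 / 2.07 = 330.9 L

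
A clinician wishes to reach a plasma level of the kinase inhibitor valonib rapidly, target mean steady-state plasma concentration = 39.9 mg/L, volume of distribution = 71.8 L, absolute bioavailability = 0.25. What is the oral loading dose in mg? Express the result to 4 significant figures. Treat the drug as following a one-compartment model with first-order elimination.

11460 mg

LD = Css × Vd / F = 39.9 × 71.8 / 0.25 = 11460 mg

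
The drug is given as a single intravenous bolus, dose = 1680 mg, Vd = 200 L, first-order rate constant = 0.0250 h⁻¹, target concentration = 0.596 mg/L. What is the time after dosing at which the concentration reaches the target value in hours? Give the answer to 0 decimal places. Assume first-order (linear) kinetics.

106 h

C₀ = Dose / Vd = 1680 / 200 = 8.400 mg/L
t = ln(C₀ / C) / k = ln(8.400 / 0.596) / 0.02500
  = ln(14.09) / 0.02500 = 2.645 / 0.02500 = 105.8 h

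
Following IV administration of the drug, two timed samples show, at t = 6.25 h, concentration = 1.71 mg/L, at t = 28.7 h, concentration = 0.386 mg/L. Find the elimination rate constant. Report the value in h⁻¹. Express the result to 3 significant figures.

0.0663 h⁻¹

k = ln(C₁/C₂) / (t₂ − t₁) = ln(1.71/0.386) / (28.7 − 6.25)
  = 1.488 / 22.45 = 0.06628 h⁻¹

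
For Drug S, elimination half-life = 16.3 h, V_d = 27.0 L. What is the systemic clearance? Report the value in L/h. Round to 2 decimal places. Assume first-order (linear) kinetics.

1.15 L/h

k = ln2 / t½ = 0.693147 / 16.3 = 0.04252 h⁻¹
CL = k × Vd = 0.04252 × 27.0 = 1.148 L/h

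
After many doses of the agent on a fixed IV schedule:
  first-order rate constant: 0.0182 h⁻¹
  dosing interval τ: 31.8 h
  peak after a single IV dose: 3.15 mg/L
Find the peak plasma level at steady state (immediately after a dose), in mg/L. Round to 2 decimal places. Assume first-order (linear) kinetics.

7.17 mg/L

e^(−kτ) = e^(−0.01820 × 31.8) = 0.5606
Accumulation ratio R = 1 / (1 − e^(−kτ)) = 1 / (1 − 0.5606) = 2.276
Steady-state peak = C₀ × R = 3.15 × 2.276 = 7.169 mg/L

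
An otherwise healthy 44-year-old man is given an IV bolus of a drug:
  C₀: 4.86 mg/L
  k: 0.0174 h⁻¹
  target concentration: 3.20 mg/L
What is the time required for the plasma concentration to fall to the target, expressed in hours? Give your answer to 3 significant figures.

24.0 h

t = ln(C₀ / C) / k = ln(4.860 / 3.20) / 0.01740
  = ln(1.519) / 0.01740 = 0.4181 / 0.01740 = 24.03 h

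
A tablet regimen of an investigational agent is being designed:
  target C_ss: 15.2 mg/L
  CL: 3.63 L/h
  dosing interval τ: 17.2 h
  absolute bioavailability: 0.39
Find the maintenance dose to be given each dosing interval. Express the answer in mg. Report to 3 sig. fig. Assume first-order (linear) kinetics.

2430 mg

At steady state, F × (Dose/τ) = Css × CL.
Dose = Css × CL × τ / F = 15.2 × 3.630 × 17.2 / 0.39 = 2433 mg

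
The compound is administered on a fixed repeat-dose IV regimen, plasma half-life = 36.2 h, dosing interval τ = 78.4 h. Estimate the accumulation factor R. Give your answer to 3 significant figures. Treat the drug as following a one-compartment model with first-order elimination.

1.29

k = ln2 / t½ = 0.693147 / 36.2 = 0.01915 h⁻¹
e^(−kτ) = e^(−0.01915 × 78.4) = 0.2228
Accumulation ratio R = 1 / (1 − e^(−kτ)) = 1 / (1 − 0.2228) = 1.287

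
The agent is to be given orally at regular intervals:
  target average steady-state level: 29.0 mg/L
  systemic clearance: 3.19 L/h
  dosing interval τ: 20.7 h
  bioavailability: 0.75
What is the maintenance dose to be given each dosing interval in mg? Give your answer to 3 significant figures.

2550 mg

At steady state, F × (Dose/τ) = Css × CL.
Dose = Css × CL × τ / F = 29.0 × 3.190 × 20.7 / 0.75 = 2553 mg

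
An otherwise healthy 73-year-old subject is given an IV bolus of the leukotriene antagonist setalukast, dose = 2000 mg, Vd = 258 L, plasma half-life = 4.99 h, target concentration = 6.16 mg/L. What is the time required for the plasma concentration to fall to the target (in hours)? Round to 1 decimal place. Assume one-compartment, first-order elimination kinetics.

1.7 h

C₀ = Dose / Vd = 2000 / 258 = 7.752 mg/L
k = ln2 / t½ = 0.693147 / 4.99 = 0.1389 h⁻¹
t = ln(C₀ / C) / k = ln(7.752 / 6.16) / 0.1389
  = ln(1.258) / 0.1389 = 0.2295 / 0.1389 = 1.652 h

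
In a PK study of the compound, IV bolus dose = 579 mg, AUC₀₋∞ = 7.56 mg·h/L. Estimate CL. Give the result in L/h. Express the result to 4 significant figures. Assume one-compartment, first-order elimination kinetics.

CL = Dose / AUC = 579 / 7.56 = 76.59 L/h

76.59 L/h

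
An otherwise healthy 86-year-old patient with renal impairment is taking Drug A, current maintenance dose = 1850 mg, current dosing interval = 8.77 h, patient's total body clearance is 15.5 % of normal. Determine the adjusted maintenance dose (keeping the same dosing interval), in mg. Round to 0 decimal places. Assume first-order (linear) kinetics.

To keep the same average steady-state level, dosing rate must scale with clearance.
CL ratio = 15.5 / 100 = 0.1550
New dose (same interval) = 1850 × 0.1550 = 286.8 mg

287 mg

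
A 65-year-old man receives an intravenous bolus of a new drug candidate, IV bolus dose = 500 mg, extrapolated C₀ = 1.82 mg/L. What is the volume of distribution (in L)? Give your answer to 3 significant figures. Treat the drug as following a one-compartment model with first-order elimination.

275 L

Vd = Dose / C₀ = 500.0 / 1.82 = 274.7 L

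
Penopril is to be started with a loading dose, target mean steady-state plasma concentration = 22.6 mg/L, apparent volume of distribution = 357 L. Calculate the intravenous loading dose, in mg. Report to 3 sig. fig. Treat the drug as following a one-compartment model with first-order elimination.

LD = Css × Vd = 22.6 × 357 = 8068 mg

8070 mg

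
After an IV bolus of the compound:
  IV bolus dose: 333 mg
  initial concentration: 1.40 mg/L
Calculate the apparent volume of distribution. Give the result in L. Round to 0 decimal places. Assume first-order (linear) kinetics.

238 L

Vd = Dose / C₀ = 333.0 / 1.40 = 237.9 L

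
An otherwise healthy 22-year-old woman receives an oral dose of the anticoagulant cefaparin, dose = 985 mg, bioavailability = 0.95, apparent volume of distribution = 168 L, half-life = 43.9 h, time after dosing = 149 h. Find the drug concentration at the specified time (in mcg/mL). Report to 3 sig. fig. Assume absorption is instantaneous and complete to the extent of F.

0.530 mcg/mL

Amount reaching circulation = F × Dose = 0.95 × 985.0 = 935.8 mg
C₀ = F·Dose / Vd = 935.8 / 168 = 5.570 mg/L
k = ln2 / t½ = 0.693147 / 43.9 = 0.01579 h⁻¹
C = C₀ · e^(−k·t) = 5.570 × e^(−0.01579 × 149)
  = 5.570 × 0.09511 = 0.5298 mg/L
(0.5298 mg/L = 0.5298 mcg/mL)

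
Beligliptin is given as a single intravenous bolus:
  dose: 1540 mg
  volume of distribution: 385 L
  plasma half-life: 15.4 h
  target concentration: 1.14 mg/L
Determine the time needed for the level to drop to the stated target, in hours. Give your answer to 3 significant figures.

27.9 h

C₀ = Dose / Vd = 1540 / 385 = 4.000 mg/L
k = ln2 / t½ = 0.693147 / 15.4 = 0.04501 h⁻¹
t = ln(C₀ / C) / k = ln(4.000 / 1.14) / 0.04501
  = ln(3.509) / 0.04501 = 1.255 / 0.04501 = 27.88 h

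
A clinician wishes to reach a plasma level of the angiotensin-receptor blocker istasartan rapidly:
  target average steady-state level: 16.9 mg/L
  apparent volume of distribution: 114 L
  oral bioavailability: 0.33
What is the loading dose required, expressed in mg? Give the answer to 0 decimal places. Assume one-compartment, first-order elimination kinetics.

LD = Css × Vd / F = 16.9 × 114 / 0.33 = 5838 mg

5838 mg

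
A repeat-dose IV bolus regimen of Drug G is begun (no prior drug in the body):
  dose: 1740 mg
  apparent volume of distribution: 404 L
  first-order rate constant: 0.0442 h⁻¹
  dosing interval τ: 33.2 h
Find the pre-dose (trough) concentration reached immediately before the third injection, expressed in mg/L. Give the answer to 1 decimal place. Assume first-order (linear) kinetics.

C₀ per dose = Dose / Vd = 1740 / 404 = 4.307 mg/L
Fraction remaining after one interval: r = e^(−kτ) = e^(−0.04420 × 33.2) = 0.2305
Before dose 3, 2 doses have been given (aged 1τ, 2τ).
C_trough = C₀ × (r + r²) = 4.307 × (0.2305 + 0.05313) = 1.222 mg/L

1.2 mg/L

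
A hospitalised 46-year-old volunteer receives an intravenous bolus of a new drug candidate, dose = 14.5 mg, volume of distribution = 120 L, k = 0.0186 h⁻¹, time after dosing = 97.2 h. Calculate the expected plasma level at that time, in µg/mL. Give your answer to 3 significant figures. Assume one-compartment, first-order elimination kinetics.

0.0198 µg/mL

C₀ = Dose / Vd = 14.50 / 120 = 0.1208 mg/L
C = C₀ · e^(−k·t) = 0.1208 × e^(−0.01860 × 97.2)
  = 0.1208 × 0.1640 = 0.01981 mg/L
(0.01981 mg/L = 0.01981 µg/mL)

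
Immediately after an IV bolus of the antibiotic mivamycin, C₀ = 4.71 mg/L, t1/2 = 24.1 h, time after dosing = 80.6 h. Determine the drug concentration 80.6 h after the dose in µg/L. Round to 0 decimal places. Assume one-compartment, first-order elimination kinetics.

464 µg/L

k = ln2 / t½ = 0.693147 / 24.1 = 0.02876 h⁻¹
C = C₀ · e^(−k·t) = 4.710 × e^(−0.02876 × 80.6)
  = 4.710 × 0.09846 = 0.4637 mg/L
Convert: 0.4637 mg/L × 1000 = 463.7 µg/L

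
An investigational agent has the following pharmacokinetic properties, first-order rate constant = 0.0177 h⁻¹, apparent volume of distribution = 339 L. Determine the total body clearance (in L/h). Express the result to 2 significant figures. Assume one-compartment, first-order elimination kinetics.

CL = k × Vd = 0.0177 × 339 = 6.000 L/h

6.0 L/h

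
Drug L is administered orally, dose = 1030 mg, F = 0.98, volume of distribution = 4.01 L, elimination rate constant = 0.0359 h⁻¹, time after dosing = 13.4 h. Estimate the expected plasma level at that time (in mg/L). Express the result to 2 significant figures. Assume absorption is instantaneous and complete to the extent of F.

Amount reaching circulation = F × Dose = 0.98 × 1030 = 1009 mg
C₀ = F·Dose / Vd = 1009 / 4.01 = 251.6 mg/L
C = C₀ · e^(−k·t) = 251.6 × e^(−0.03590 × 13.4)
  = 251.6 × 0.6181 = 155.5 mg/L

160 mg/L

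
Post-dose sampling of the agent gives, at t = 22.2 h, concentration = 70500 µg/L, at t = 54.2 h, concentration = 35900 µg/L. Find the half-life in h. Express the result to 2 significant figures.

33 h

k = ln(C₁/C₂) / (t₂ − t₁) = ln(70500/35900) / (54.2 − 22.2)
  = 0.6749 / 32.00 = 0.02109 h⁻¹
t½ = ln2 / k = 0.693147 / 0.02109 = 32.87 h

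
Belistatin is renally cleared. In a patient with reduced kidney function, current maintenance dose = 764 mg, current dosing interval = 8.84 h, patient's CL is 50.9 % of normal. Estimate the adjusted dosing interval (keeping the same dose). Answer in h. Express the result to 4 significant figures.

To keep the same average steady-state level, dosing rate must scale with clearance.
CL ratio = 50.9 / 100 = 0.5090
New interval (same dose) = 8.84 / 0.5090 = 17.37 h

17.37 h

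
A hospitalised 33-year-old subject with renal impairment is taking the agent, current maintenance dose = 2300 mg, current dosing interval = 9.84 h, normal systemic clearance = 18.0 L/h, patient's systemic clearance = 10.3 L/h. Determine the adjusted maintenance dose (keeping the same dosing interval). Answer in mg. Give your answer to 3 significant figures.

To keep the same average steady-state level, dosing rate must scale with clearance.
CL ratio = 10.3 / 18.0 = 0.5722
New dose (same interval) = 2300 × 0.5722 = 1316 mg

1320 mg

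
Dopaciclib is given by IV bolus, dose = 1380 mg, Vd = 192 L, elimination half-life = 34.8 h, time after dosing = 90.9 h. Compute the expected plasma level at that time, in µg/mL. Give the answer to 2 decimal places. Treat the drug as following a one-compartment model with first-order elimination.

1.18 µg/mL

C₀ = Dose / Vd = 1380 / 192 = 7.188 mg/L
k = ln2 / t½ = 0.693147 / 34.8 = 0.01992 h⁻¹
C = C₀ · e^(−k·t) = 7.188 × e^(−0.01992 × 90.9)
  = 7.188 × 0.1635 = 1.175 mg/L
(1.175 mg/L = 1.175 µg/mL)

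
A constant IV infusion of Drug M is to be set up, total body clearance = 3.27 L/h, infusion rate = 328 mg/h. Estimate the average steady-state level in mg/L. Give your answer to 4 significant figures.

100.3 mg/L

At steady state Css = R₀ / CL = 328 / 3.270 = 100.3 mg/L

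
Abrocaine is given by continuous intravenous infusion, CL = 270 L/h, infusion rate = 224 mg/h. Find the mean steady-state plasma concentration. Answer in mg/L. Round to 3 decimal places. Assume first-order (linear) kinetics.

At steady state Css = R₀ / CL = 224 / 270.0 = 0.8296 mg/L

0.830 mg/L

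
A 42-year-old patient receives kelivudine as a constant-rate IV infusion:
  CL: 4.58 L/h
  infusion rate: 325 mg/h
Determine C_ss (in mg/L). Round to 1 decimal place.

At steady state Css = R₀ / CL = 325 / 4.580 = 70.96 mg/L

71.0 mg/L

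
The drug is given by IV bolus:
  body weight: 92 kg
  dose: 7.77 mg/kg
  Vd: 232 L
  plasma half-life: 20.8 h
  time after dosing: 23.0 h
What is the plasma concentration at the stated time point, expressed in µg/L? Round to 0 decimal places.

1432 µg/L

Total dose = 7.77 × 92 = 714.8 mg
C₀ = Dose / Vd = 714.8 / 232 = 3.081 mg/L
k = ln2 / t½ = 0.693147 / 20.8 = 0.03332 h⁻¹
C = C₀ · e^(−k·t) = 3.081 × e^(−0.03332 × 23.0)
  = 3.081 × 0.4647 = 1.432 mg/L
Convert: 1.432 mg/L × 1000 = 1432 µg/L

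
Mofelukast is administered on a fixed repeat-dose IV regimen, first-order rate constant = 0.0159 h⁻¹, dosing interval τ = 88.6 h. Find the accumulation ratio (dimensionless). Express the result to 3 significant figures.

e^(−kτ) = e^(−0.01590 × 88.6) = 0.2445
Accumulation ratio R = 1 / (1 − e^(−kτ)) = 1 / (1 − 0.2445) = 1.324

1.32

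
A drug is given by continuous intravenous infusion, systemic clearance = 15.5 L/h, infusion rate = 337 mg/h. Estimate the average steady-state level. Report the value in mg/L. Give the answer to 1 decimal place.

At steady state Css = R₀ / CL = 337 / 15.50 = 21.74 mg/L

21.7 mg/L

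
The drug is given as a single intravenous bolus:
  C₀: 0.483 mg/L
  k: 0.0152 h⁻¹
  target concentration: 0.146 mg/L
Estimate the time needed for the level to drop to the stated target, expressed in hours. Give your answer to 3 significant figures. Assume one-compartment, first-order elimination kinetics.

t = ln(C₀ / C) / k = ln(0.4830 / 0.146) / 0.01520
  = ln(3.308) / 0.01520 = 1.196 / 0.01520 = 78.68 h

78.7 h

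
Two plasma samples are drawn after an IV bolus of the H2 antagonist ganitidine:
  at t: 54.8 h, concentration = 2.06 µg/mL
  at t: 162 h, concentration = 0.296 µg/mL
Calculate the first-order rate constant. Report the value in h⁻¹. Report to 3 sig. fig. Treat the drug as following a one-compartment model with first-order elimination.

k = ln(C₁/C₂) / (t₂ − t₁) = ln(2.06/0.296) / (162 − 54.8)
  = 1.940 / 107.2 = 0.01810 h⁻¹

0.0181 h⁻¹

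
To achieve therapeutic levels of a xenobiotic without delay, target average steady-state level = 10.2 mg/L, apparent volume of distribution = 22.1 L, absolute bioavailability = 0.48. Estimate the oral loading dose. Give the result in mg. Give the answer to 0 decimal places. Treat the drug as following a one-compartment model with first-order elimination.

LD = Css × Vd / F = 10.2 × 22.1 / 0.48 = 469.6 mg

470 mg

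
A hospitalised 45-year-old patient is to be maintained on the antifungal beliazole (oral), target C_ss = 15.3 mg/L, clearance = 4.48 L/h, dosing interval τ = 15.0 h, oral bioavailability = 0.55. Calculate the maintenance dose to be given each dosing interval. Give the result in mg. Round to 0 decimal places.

1869 mg

At steady state, F × (Dose/τ) = Css × CL.
Dose = Css × CL × τ / F = 15.3 × 4.480 × 15.0 / 0.55 = 1869 mg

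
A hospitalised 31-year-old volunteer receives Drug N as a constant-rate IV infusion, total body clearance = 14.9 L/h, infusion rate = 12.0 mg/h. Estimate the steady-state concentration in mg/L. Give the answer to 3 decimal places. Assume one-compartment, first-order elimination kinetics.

At steady state Css = R₀ / CL = 12.0 / 14.90 = 0.8054 mg/L

0.805 mg/L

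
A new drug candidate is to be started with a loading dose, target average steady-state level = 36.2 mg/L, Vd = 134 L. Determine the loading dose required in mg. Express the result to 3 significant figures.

4850 mg

LD = Css × Vd = 36.2 × 134 = 4851 mg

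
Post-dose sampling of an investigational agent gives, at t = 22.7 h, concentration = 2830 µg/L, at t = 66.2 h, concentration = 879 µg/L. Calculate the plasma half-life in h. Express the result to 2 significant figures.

26 h

k = ln(C₁/C₂) / (t₂ − t₁) = ln(2830/879) / (66.2 − 22.7)
  = 1.169 / 43.50 = 0.02687 h⁻¹
t½ = ln2 / k = 0.693147 / 0.02687 = 25.80 h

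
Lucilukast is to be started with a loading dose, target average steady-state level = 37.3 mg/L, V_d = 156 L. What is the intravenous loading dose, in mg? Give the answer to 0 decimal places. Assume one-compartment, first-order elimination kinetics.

LD = Css × Vd = 37.3 × 156 = 5819 mg

5819 mg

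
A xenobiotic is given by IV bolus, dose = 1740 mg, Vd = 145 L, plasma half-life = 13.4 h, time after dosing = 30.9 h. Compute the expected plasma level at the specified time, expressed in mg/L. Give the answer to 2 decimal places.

2.43 mg/L

C₀ = Dose / Vd = 1740 / 145 = 12.00 mg/L
k = ln2 / t½ = 0.693147 / 13.4 = 0.05173 h⁻¹
C = C₀ · e^(−k·t) = 12.00 × e^(−0.05173 × 30.9)
  = 12.00 × 0.2022 = 2.426 mg/L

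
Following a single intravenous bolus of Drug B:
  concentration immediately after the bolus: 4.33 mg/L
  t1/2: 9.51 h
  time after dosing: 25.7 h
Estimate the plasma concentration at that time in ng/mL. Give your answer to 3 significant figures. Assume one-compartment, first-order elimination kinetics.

k = ln2 / t½ = 0.693147 / 9.51 = 0.07289 h⁻¹
C = C₀ · e^(−k·t) = 4.330 × e^(−0.07289 × 25.7)
  = 4.330 × 0.1536 = 0.6651 mg/L
Convert: 0.6651 mg/L × 1000 = 665.1 ng/mL

665 ng/mL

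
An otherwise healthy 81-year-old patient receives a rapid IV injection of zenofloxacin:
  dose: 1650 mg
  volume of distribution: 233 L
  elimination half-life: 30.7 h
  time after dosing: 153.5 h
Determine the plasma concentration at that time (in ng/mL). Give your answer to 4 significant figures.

C₀ = Dose / Vd = 1650 / 233 = 7.082 mg/L
k = ln2 / t½ = 0.693147 / 30.7 = 0.02258 h⁻¹
t / t½ = 153.5 / 30.7 = 5 half-lives
C = C₀ × (1/2)^5 = 7.082 × 0.03125 = 0.2213 mg/L
Convert: 0.2213 mg/L × 1000 = 221.3 ng/mL

221.3 ng/mL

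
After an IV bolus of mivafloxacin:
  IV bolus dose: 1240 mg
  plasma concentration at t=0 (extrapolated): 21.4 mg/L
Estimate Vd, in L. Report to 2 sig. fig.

58 L

Vd = Dose / C₀ = 1240 / 21.4 = 57.94 L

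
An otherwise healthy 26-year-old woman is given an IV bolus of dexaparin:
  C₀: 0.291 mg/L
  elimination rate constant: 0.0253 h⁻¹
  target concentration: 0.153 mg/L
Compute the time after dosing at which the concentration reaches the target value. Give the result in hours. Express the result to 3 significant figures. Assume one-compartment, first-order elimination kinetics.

t = ln(C₀ / C) / k = ln(0.2910 / 0.153) / 0.02530
  = ln(1.902) / 0.02530 = 0.6429 / 0.02530 = 25.41 h

25.4 h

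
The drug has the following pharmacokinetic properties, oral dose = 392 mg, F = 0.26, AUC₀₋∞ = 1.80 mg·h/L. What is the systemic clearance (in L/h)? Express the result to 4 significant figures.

CL = F·Dose / AUC = 0.26 × 392 / 1.80 = 56.62 L/h

56.62 L/h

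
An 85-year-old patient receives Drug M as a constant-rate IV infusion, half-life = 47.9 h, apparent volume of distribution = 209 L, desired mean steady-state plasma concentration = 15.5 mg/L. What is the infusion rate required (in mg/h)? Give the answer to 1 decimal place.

k = ln2 / t½ = 0.693147 / 47.9 = 0.01447 h⁻¹
CL = k × Vd = 0.01447 × 209 = 3.024 L/h
At steady state, infusion rate R₀ = Css × CL = 15.5 × 3.024 = 46.87 mg/h

46.9 mg/h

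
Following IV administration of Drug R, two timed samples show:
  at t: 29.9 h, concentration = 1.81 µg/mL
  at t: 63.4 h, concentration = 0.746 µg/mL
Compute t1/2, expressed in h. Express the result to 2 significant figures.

k = ln(C₁/C₂) / (t₂ − t₁) = ln(1.81/0.746) / (63.4 − 29.9)
  = 0.8864 / 33.50 = 0.02646 h⁻¹
t½ = ln2 / k = 0.693147 / 0.02646 = 26.20 h

26 h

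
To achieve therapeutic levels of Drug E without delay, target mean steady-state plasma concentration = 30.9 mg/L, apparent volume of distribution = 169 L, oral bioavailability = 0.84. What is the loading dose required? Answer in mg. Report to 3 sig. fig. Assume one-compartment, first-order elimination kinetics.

LD = Css × Vd / F = 30.9 × 169 / 0.84 = 6217 mg

6220 mg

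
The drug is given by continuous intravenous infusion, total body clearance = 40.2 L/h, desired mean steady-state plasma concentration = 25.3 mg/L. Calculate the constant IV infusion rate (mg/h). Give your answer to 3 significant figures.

1020 mg/h

At steady state, infusion rate R₀ = Css × CL = 25.3 × 40.20 = 1017 mg/h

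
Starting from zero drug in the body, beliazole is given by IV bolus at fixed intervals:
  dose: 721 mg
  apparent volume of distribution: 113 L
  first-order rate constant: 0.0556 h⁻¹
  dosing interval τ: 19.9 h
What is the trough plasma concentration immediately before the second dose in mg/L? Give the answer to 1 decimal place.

C₀ per dose = Dose / Vd = 721 / 113 = 6.381 mg/L
Fraction remaining after one interval: r = e^(−kτ) = e^(−0.05560 × 19.9) = 0.3307
Before dose 2, 1 dose has been given (aged 1τ).
C_trough = C₀ × r = 6.381 × 0.3307 = 2.110 mg/L

2.1 mg/L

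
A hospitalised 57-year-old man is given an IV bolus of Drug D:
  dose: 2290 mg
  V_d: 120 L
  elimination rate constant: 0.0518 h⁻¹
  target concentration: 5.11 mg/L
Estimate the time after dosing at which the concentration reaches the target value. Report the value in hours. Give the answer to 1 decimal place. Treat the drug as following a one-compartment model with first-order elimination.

25.4 h

C₀ = Dose / Vd = 2290 / 120 = 19.08 mg/L
t = ln(C₀ / C) / k = ln(19.08 / 5.11) / 0.05180
  = ln(3.734) / 0.05180 = 1.317 / 0.05180 = 25.42 h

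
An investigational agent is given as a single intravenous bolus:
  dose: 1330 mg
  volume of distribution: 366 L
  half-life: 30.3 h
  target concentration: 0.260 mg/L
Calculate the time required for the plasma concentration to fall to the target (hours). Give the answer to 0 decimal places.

115 h

C₀ = Dose / Vd = 1330 / 366 = 3.634 mg/L
k = ln2 / t½ = 0.693147 / 30.3 = 0.02288 h⁻¹
t = ln(C₀ / C) / k = ln(3.634 / 0.260) / 0.02288
  = ln(13.98) / 0.02288 = 2.638 / 0.02288 = 115.3 h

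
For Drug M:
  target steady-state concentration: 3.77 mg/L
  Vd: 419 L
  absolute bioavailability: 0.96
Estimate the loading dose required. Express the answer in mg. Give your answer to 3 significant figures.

LD = Css × Vd / F = 3.77 × 419 / 0.96 = 1645 mg

1650 mg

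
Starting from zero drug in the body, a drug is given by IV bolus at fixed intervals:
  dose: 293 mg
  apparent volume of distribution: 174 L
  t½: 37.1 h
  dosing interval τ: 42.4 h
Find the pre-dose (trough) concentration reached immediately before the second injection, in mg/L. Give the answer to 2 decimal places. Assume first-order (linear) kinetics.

0.76 mg/L

C₀ per dose = Dose / Vd = 293 / 174 = 1.684 mg/L
k = ln2 / t½ = 0.693147 / 37.1 = 0.01868 h⁻¹
Fraction remaining after one interval: r = e^(−kτ) = e^(−0.01868 × 42.4) = 0.4529
Before dose 2, 1 dose has been given (aged 1τ).
C_trough = C₀ × r = 1.684 × 0.4529 = 0.7627 mg/L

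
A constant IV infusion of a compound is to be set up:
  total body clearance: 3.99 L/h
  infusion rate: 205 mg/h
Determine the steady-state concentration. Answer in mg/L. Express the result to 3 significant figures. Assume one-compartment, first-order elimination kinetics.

51.4 mg/L

At steady state Css = R₀ / CL = 205 / 3.990 = 51.38 mg/L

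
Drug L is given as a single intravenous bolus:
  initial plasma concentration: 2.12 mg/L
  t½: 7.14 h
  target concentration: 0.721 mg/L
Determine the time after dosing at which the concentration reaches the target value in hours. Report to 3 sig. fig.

11.1 h

k = ln2 / t½ = 0.693147 / 7.14 = 0.09708 h⁻¹
t = ln(C₀ / C) / k = ln(2.120 / 0.721) / 0.09708
  = ln(2.940) / 0.09708 = 1.078 / 0.09708 = 11.10 h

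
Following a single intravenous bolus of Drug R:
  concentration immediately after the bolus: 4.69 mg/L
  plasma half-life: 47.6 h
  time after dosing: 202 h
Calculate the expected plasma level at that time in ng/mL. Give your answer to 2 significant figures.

k = ln2 / t½ = 0.693147 / 47.6 = 0.01456 h⁻¹
C = C₀ · e^(−k·t) = 4.690 × e^(−0.01456 × 202)
  = 4.690 × 0.05281 = 0.2477 mg/L
Convert: 0.2477 mg/L × 1000 = 247.7 ng/mL

250 ng/mL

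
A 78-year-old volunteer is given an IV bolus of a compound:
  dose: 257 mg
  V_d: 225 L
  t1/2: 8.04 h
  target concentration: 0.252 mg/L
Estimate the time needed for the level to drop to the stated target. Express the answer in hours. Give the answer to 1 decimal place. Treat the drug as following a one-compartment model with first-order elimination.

C₀ = Dose / Vd = 257.0 / 225 = 1.142 mg/L
k = ln2 / t½ = 0.693147 / 8.04 = 0.08621 h⁻¹
t = ln(C₀ / C) / k = ln(1.142 / 0.252) / 0.08621
  = ln(4.532) / 0.08621 = 1.511 / 0.08621 = 17.53 h

17.5 h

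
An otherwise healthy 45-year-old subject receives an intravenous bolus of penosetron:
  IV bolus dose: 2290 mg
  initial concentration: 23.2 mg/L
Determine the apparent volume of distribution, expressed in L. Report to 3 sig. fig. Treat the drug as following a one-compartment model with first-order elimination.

Vd = Dose / C₀ = 2290 / 23.2 = 98.71 L

98.7 L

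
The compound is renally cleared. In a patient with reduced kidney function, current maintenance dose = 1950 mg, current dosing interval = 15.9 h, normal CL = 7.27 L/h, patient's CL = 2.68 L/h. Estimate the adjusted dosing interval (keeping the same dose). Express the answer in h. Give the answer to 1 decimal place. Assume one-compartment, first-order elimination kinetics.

43.1 h

To keep the same average steady-state level, dosing rate must scale with clearance.
CL ratio = 2.68 / 7.27 = 0.3686
New interval (same dose) = 15.9 / 0.3686 = 43.14 h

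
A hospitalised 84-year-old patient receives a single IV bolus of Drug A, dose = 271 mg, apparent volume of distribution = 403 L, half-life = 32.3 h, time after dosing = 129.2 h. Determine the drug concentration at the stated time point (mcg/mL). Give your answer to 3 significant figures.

0.0420 mcg/mL

C₀ = Dose / Vd = 271.0 / 403 = 0.6725 mg/L
k = ln2 / t½ = 0.693147 / 32.3 = 0.02146 h⁻¹
t / t½ = 129.2 / 32.3 = 4 half-lives
C = C₀ × (1/2)^4 = 0.6725 × 0.06250 = 0.04203 mg/L
(0.04203 mg/L = 0.04203 mcg/mL)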